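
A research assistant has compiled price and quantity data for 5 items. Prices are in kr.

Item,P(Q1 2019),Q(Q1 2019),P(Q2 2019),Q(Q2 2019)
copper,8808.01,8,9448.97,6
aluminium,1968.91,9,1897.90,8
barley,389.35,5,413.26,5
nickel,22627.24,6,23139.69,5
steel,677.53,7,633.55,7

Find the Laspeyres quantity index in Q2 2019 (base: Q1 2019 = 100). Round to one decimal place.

Laspeyres quantity index uses base-period prices as weights.
ΣP(Q1 2019)·Q(Q2 2019) = 8808.01×6 + 1968.91×8 + 389.35×5 + 22627.24×5 + 677.53×7 = 52848.06 + 15751.28 + 1946.75 + 113136.2 + 4742.71 = 188425
ΣP(Q1 2019)·Q(Q1 2019) = 8808.01×8 + 1968.91×9 + 389.35×5 + 22627.24×6 + 677.53×7 = 70464.08 + 17720.19 + 1946.75 + 135763.44 + 4742.71 = 230637.17
Index = 188425 / 230637.17 × 100 = 81.6976

81.7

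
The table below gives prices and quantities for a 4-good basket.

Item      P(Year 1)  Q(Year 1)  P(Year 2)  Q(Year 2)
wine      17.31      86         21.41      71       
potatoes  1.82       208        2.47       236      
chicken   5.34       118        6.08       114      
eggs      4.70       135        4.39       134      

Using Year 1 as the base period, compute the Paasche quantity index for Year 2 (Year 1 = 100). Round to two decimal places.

Paasche quantity index uses current-period prices as weights.
ΣP(Year 2)·Q(Year 2) = 21.41×71 + 2.47×236 + 6.08×114 + 4.39×134 = 1520.11 + 582.92 + 693.12 + 588.26 = 3384.41
ΣP(Year 2)·Q(Year 1) = 21.41×86 + 2.47×208 + 6.08×118 + 4.39×135 = 1841.26 + 513.76 + 717.44 + 592.65 = 3665.11
Index = 3384.41 / 3665.11 × 100 = 92.3413

92.34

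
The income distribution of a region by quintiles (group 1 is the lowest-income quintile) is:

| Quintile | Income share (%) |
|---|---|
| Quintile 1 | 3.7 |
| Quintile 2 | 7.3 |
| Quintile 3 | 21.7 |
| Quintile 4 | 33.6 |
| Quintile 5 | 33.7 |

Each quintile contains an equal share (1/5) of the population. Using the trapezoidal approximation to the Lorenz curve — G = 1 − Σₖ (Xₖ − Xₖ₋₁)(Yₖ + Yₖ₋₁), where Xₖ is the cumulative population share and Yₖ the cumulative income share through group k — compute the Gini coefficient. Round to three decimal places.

0.345

Cumulative income shares Yₖ: 0.0370, 0.1100, 0.3270, 0.6630, 1.0000
Σ (Xₖ−Xₖ₋₁)(Yₖ+Yₖ₋₁) = (1/5)(0.0370+0.0000) + (1/5)(0.1100+0.0370) + (1/5)(0.3270+0.1100) + (1/5)(0.6630+0.3270) + (1/5)(1.0000+0.6630)
  = 0.0074 + 0.0294 + 0.0874 + 0.1980 + 0.3326 = 0.6548
G = 1 − 0.6548 = 0.3452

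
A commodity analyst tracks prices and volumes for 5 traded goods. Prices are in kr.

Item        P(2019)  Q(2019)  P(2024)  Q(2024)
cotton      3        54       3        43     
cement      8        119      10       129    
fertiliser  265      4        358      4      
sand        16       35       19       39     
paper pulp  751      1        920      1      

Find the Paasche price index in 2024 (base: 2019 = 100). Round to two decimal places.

125.47

Paasche price index uses current-period quantities as weights.
ΣP(2024)·Q(2024) = 3×43 + 10×129 + 358×4 + 19×39 + 920×1 = 129 + 1290 + 1432 + 741 + 920 = 4512
ΣP(2019)·Q(2024) = 3×43 + 8×129 + 265×4 + 16×39 + 751×1 = 129 + 1032 + 1060 + 624 + 751 = 3596
Index = 4512 / 3596 × 100 = 125.4727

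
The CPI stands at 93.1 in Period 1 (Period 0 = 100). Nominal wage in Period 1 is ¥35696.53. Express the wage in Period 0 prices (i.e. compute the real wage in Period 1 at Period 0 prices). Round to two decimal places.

38342.14

Real = Nominal ÷ (Index/100) = 35696.53 ÷ (93.1/100)
     = 35696.53 ÷ 0.931 = 38342.1375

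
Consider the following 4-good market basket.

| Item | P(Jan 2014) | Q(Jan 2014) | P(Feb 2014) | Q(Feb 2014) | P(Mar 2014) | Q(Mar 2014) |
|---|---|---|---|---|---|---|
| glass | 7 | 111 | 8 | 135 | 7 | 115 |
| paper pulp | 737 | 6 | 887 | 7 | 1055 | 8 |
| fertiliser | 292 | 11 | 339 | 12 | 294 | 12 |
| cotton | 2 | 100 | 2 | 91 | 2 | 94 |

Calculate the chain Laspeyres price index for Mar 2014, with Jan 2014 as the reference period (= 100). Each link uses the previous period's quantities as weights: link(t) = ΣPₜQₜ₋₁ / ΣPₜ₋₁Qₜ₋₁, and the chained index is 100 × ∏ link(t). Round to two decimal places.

122.86

Link Jan 2014→Feb 2014:
ΣP(Feb 2014)Q(Jan 2014) = 8×111 + 887×6 + 339×11 + 2×100 = 888 + 5322 + 3729 + 200 = 10139
ΣP(Jan 2014)Q(Jan 2014) = 7×111 + 737×6 + 292×11 + 2×100 = 777 + 4422 + 3212 + 200 = 8611
link = 10139/8611 = 1.177447
Link Feb 2014→Mar 2014:
ΣP(Mar 2014)Q(Feb 2014) = 7×135 + 1055×7 + 294×12 + 2×91 = 945 + 7385 + 3528 + 182 = 12040
ΣP(Feb 2014)Q(Feb 2014) = 8×135 + 887×7 + 339×12 + 2×91 = 1080 + 6209 + 4068 + 182 = 11539
link = 12040/11539 = 1.043418
Chained index = 100 × 1.177447 × 1.043418 = 122.8570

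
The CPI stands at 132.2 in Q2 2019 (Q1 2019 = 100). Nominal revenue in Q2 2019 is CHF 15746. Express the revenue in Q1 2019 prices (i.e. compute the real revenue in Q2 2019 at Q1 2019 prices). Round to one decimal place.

11910.7

Real = Nominal ÷ (Index/100) = 15746 ÷ (132.2/100)
     = 15746 ÷ 1.322 = 11910.7413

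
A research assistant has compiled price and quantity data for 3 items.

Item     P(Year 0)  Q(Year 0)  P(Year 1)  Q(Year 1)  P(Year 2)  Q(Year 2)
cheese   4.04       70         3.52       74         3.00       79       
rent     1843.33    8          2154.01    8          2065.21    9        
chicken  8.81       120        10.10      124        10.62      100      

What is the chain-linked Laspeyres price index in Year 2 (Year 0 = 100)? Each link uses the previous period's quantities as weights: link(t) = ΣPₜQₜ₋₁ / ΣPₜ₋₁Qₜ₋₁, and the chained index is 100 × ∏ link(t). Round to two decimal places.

111.94

Link Year 0→Year 1:
ΣP(Year 1)Q(Year 0) = 3.52×70 + 2154.01×8 + 10.10×120 = 246.4 + 17232.08 + 1212 = 18690.48
ΣP(Year 0)Q(Year 0) = 4.04×70 + 1843.33×8 + 8.81×120 = 282.8 + 14746.64 + 1057.2 = 16086.64
link = 18690.48/16086.64 = 1.161864
Link Year 1→Year 2:
ΣP(Year 2)Q(Year 1) = 3.00×74 + 2065.21×8 + 10.62×124 = 222 + 16521.68 + 1316.88 = 18060.56
ΣP(Year 1)Q(Year 1) = 3.52×74 + 2154.01×8 + 10.10×124 = 260.48 + 17232.08 + 1252.4 = 18744.96
link = 18060.56/18744.96 = 0.963489
Chained index = 100 × 1.161864 × 0.963489 = 111.9443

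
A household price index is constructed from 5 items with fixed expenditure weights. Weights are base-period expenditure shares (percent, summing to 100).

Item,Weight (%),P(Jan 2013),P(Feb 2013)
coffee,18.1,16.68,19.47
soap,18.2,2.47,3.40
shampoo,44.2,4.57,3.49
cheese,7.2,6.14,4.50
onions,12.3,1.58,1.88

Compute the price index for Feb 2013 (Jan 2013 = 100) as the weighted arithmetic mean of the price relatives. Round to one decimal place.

99.8

coffee: 18.1 × (19.47/16.68) = 18.1 × 1.167266 = 21.1275
soap: 18.2 × (3.40/2.47) = 18.2 × 1.376518 = 25.0526
shampoo: 44.2 × (3.49/4.57) = 44.2 × 0.763676 = 33.7545
cheese: 7.2 × (4.50/6.14) = 7.2 × 0.732899 = 5.2769
onions: 12.3 × (1.88/1.58) = 12.3 × 1.189873 = 14.6354
Index = Σ wᵢ·(p₁ᵢ/p₀ᵢ) = 21.1275 + 25.0526 + 33.7545 + 5.2769 + 14.6354 = 99.8470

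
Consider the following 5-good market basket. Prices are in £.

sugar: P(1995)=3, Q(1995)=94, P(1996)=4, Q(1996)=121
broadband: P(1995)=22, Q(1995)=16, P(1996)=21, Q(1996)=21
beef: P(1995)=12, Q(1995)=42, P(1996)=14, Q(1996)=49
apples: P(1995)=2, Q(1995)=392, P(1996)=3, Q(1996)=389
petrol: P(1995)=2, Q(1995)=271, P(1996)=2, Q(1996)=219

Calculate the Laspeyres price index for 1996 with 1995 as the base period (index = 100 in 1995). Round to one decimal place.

Laspeyres price index uses base-period quantities as weights.
ΣP(1996)·Q(1995) = 4×94 + 21×16 + 14×42 + 3×392 + 2×271 = 376 + 336 + 588 + 1176 + 542 = 3018
ΣP(1995)·Q(1995) = 3×94 + 22×16 + 12×42 + 2×392 + 2×271 = 282 + 352 + 504 + 784 + 542 = 2464
Index = 3018 / 2464 × 100 = 122.4838

122.5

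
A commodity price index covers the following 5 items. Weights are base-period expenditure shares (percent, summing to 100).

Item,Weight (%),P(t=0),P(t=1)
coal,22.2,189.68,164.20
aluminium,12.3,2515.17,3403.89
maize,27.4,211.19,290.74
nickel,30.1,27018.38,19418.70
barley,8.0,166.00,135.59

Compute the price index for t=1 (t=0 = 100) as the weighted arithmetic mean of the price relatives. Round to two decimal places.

101.75

coal: 22.2 × (164.20/189.68) = 22.2 × 0.865668 = 19.2178
aluminium: 12.3 × (3403.89/2515.17) = 12.3 × 1.353344 = 16.6461
maize: 27.4 × (290.74/211.19) = 27.4 × 1.376675 = 37.7209
nickel: 30.1 × (19418.70/27018.38) = 30.1 × 0.718722 = 21.6335
barley: 8.0 × (135.59/166.00) = 8.0 × 0.816807 = 6.5345
Index = Σ wᵢ·(p₁ᵢ/p₀ᵢ) = 19.2178 + 16.6461 + 37.7209 + 21.6335 + 6.5345 = 101.7529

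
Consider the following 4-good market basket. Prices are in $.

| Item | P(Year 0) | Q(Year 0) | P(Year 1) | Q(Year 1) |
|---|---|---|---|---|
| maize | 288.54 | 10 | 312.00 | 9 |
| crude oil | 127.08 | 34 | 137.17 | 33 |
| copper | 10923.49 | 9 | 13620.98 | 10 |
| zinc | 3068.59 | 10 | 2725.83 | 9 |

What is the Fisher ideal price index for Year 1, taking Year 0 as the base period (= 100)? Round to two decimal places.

Laspeyres component (base-period weights):
ΣP(Year 1)Q(Year 0) = 312.00×10 + 137.17×34 + 13620.98×9 + 2725.83×10 = 3120 + 4663.78 + 122588.82 + 27258.3 = 157630.9
ΣP(Year 0)Q(Year 0) = 288.54×10 + 127.08×34 + 10923.49×9 + 3068.59×10 = 2885.4 + 4320.72 + 98311.41 + 30685.9 = 136203.43
L = 157630.9 / 136203.43 × 100 = 115.7320
Paasche component (current-period weights):
ΣP(Year 1)Q(Year 1) = 312.00×9 + 137.17×33 + 13620.98×10 + 2725.83×9 = 2808 + 4526.61 + 136209.8 + 24532.47 = 168076.88
ΣP(Year 0)Q(Year 1) = 288.54×9 + 127.08×33 + 10923.49×10 + 3068.59×9 = 2596.86 + 4193.64 + 109234.9 + 27617.31 = 143642.71
P = 168076.88 / 143642.71 × 100 = 117.0104
Fisher = √(L × P) = √(115.7320 × 117.0104) = 116.3694

116.37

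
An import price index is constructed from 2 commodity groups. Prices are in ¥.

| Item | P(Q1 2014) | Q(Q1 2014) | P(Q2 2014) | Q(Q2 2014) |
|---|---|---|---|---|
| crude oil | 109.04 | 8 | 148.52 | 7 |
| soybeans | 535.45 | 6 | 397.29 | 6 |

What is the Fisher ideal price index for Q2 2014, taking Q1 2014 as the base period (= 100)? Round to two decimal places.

Laspeyres component (base-period weights):
ΣP(Q2 2014)Q(Q1 2014) = 148.52×8 + 397.29×6 = 1188.16 + 2383.74 = 3571.9
ΣP(Q1 2014)Q(Q1 2014) = 109.04×8 + 535.45×6 = 872.32 + 3212.7 = 4085.02
L = 3571.9 / 4085.02 × 100 = 87.4390
Paasche component (current-period weights):
ΣP(Q2 2014)Q(Q2 2014) = 148.52×7 + 397.29×6 = 1039.64 + 2383.74 = 3423.38
ΣP(Q1 2014)Q(Q2 2014) = 109.04×7 + 535.45×6 = 763.28 + 3212.7 = 3975.98
P = 3423.38 / 3975.98 × 100 = 86.1015
Fisher = √(L × P) = √(87.4390 × 86.1015) = 86.7677

86.77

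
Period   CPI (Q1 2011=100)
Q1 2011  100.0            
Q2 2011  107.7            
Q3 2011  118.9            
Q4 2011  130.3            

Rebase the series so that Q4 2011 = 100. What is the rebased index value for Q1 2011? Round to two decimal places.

Rebased(Q1 2011) = 100.0 / 130.3 × 100 = 76.7460

76.75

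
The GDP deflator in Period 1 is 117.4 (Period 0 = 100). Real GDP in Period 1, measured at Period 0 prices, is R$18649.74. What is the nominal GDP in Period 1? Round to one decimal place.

Nominal = Real × (Index/100) = 18649.74 × (117.4/100)
        = 18649.74 × 1.174 = 21894.7948

21894.8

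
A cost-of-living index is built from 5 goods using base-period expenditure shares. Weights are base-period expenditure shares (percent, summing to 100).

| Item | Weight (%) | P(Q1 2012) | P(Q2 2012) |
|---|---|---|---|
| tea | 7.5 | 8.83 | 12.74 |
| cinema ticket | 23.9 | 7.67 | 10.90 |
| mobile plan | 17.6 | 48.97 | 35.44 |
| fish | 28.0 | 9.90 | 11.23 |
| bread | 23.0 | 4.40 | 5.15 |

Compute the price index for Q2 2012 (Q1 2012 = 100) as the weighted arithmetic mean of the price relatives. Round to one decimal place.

116.2

tea: 7.5 × (12.74/8.83) = 7.5 × 1.442809 = 10.8211
cinema ticket: 23.9 × (10.90/7.67) = 23.9 × 1.421121 = 33.9648
mobile plan: 17.6 × (35.44/48.97) = 17.6 × 0.723708 = 12.7373
fish: 28.0 × (11.23/9.90) = 28.0 × 1.134343 = 31.7616
bread: 23.0 × (5.15/4.40) = 23.0 × 1.170455 = 26.9205
Index = Σ wᵢ·(p₁ᵢ/p₀ᵢ) = 10.8211 + 33.9648 + 12.7373 + 31.7616 + 26.9205 = 116.2052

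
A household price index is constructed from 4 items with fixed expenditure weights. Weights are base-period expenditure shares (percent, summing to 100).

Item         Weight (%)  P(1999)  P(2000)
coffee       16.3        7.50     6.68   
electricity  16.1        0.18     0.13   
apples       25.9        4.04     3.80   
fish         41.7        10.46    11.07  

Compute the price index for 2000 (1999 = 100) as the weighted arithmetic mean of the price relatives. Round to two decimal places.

94.64

coffee: 16.3 × (6.68/7.50) = 16.3 × 0.890667 = 14.5179
electricity: 16.1 × (0.13/0.18) = 16.1 × 0.722222 = 11.6278
apples: 25.9 × (3.80/4.04) = 25.9 × 0.940594 = 24.3614
fish: 41.7 × (11.07/10.46) = 41.7 × 1.058317 = 44.1318
Index = Σ wᵢ·(p₁ᵢ/p₀ᵢ) = 14.5179 + 11.6278 + 24.3614 + 44.1318 = 94.6389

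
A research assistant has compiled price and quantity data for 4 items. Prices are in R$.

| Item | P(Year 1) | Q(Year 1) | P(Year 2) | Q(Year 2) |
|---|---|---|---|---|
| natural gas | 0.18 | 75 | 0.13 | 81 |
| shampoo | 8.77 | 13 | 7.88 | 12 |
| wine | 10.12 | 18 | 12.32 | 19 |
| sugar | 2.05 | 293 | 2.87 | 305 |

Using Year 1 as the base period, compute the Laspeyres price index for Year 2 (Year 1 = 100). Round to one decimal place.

129.1

Laspeyres price index uses base-period quantities as weights.
ΣP(Year 2)·Q(Year 1) = 0.13×75 + 7.88×13 + 12.32×18 + 2.87×293 = 9.75 + 102.44 + 221.76 + 840.91 = 1174.86
ΣP(Year 1)·Q(Year 1) = 0.18×75 + 8.77×13 + 10.12×18 + 2.05×293 = 13.5 + 114.01 + 182.16 + 600.65 = 910.32
Index = 1174.86 / 910.32 × 100 = 129.0601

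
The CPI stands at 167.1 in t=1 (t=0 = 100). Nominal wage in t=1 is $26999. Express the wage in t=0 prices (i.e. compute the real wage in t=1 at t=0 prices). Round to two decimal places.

Real = Nominal ÷ (Index/100) = 26999 ÷ (167.1/100)
     = 26999 ÷ 1.671 = 16157.3908

16157.39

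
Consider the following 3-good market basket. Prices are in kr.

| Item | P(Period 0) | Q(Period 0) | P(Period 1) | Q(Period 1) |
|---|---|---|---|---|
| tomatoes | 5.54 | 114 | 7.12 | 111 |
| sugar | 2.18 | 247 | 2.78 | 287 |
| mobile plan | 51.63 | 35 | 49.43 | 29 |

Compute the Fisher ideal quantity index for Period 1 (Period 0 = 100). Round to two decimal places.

92.78

Laspeyres component (base-period weights):
ΣP(Period 0)Q(Period 1) = 5.54×111 + 2.18×287 + 51.63×29 = 614.94 + 625.66 + 1497.27 = 2737.87
ΣP(Period 0)Q(Period 0) = 5.54×114 + 2.18×247 + 51.63×35 = 631.56 + 538.46 + 1807.05 = 2977.07
L = 2737.87 / 2977.07 × 100 = 91.9653
Paasche component (current-period weights):
ΣP(Period 1)Q(Period 1) = 7.12×111 + 2.78×287 + 49.43×29 = 790.32 + 797.86 + 1433.47 = 3021.65
ΣP(Period 1)Q(Period 0) = 7.12×114 + 2.78×247 + 49.43×35 = 811.68 + 686.66 + 1730.05 = 3228.39
P = 3021.65 / 3228.39 × 100 = 93.5962
Fisher = √(L × P) = √(91.9653 × 93.5962) = 92.7771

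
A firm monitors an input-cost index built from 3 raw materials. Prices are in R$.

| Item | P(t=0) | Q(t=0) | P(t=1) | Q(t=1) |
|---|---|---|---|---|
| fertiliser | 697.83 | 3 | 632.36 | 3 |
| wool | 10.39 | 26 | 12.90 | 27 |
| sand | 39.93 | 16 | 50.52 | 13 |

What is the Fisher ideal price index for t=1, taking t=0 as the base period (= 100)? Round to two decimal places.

Laspeyres component (base-period weights):
ΣP(t=1)Q(t=0) = 632.36×3 + 12.90×26 + 50.52×16 = 1897.08 + 335.4 + 808.32 = 3040.8
ΣP(t=0)Q(t=0) = 697.83×3 + 10.39×26 + 39.93×16 = 2093.49 + 270.14 + 638.88 = 3002.51
L = 3040.8 / 3002.51 × 100 = 101.2753
Paasche component (current-period weights):
ΣP(t=1)Q(t=1) = 632.36×3 + 12.90×27 + 50.52×13 = 1897.08 + 348.3 + 656.76 = 2902.14
ΣP(t=0)Q(t=1) = 697.83×3 + 10.39×27 + 39.93×13 = 2093.49 + 280.53 + 519.09 = 2893.11
P = 2902.14 / 2893.11 × 100 = 100.3121
Fisher = √(L × P) = √(101.2753 × 100.3121) = 100.7925

100.79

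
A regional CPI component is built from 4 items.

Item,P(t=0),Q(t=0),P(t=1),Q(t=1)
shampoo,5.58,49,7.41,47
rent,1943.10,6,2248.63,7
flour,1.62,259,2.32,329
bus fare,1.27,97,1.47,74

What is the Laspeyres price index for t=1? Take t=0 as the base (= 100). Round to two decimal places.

Laspeyres price index uses base-period quantities as weights.
ΣP(t=1)·Q(t=0) = 7.41×49 + 2248.63×6 + 2.32×259 + 1.47×97 = 363.09 + 13491.78 + 600.88 + 142.59 = 14598.34
ΣP(t=0)·Q(t=0) = 5.58×49 + 1943.10×6 + 1.62×259 + 1.27×97 = 273.42 + 11658.6 + 419.58 + 123.19 = 12474.79
Index = 14598.34 / 12474.79 × 100 = 117.0227

117.02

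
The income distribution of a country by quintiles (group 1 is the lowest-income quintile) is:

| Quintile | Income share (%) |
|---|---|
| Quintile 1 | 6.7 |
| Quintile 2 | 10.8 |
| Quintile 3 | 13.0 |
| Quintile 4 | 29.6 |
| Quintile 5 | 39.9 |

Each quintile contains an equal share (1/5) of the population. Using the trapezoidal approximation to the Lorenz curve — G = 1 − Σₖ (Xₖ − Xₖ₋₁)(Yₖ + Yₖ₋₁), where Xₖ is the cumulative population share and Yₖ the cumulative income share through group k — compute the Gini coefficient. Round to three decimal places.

0.341

Cumulative income shares Yₖ: 0.0670, 0.1750, 0.3050, 0.6010, 1.0000
Σ (Xₖ−Xₖ₋₁)(Yₖ+Yₖ₋₁) = (1/5)(0.0670+0.0000) + (1/5)(0.1750+0.0670) + (1/5)(0.3050+0.1750) + (1/5)(0.6010+0.3050) + (1/5)(1.0000+0.6010)
  = 0.0134 + 0.0484 + 0.0960 + 0.1812 + 0.3202 = 0.6592
G = 1 − 0.6592 = 0.3408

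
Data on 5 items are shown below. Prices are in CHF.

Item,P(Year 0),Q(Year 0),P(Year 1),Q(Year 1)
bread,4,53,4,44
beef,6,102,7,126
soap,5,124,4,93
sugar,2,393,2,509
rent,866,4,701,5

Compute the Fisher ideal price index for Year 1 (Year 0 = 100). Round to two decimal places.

88.14

Laspeyres component (base-period weights):
ΣP(Year 1)Q(Year 0) = 4×53 + 7×102 + 4×124 + 2×393 + 701×4 = 212 + 714 + 496 + 786 + 2804 = 5012
ΣP(Year 0)Q(Year 0) = 4×53 + 6×102 + 5×124 + 2×393 + 866×4 = 212 + 612 + 620 + 786 + 3464 = 5694
L = 5012 / 5694 × 100 = 88.0225
Paasche component (current-period weights):
ΣP(Year 1)Q(Year 1) = 4×44 + 7×126 + 4×93 + 2×509 + 701×5 = 176 + 882 + 372 + 1018 + 3505 = 5953
ΣP(Year 0)Q(Year 1) = 4×44 + 6×126 + 5×93 + 2×509 + 866×5 = 176 + 756 + 465 + 1018 + 4330 = 6745
P = 5953 / 6745 × 100 = 88.2580
Fisher = √(L × P) = √(88.0225 × 88.2580) = 88.1401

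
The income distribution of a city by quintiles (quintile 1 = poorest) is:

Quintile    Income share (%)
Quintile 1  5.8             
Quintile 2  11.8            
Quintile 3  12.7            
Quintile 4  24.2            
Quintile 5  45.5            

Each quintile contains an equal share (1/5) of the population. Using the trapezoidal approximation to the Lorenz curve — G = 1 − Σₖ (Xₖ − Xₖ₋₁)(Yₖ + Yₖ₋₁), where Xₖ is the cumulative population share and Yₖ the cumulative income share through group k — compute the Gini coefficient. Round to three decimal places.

0.367

Cumulative income shares Yₖ: 0.0580, 0.1760, 0.3030, 0.5450, 1.0000
Σ (Xₖ−Xₖ₋₁)(Yₖ+Yₖ₋₁) = (1/5)(0.0580+0.0000) + (1/5)(0.1760+0.0580) + (1/5)(0.3030+0.1760) + (1/5)(0.5450+0.3030) + (1/5)(1.0000+0.5450)
  = 0.0116 + 0.0468 + 0.0958 + 0.1696 + 0.3090 = 0.6328
G = 1 − 0.6328 = 0.3672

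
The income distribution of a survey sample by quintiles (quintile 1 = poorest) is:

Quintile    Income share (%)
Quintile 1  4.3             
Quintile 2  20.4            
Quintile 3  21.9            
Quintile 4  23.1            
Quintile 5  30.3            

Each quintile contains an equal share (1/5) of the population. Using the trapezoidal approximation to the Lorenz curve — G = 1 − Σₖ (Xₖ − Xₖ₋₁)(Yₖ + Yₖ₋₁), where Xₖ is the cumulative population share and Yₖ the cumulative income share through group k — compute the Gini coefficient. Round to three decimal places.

0.219

Cumulative income shares Yₖ: 0.0430, 0.2470, 0.4660, 0.6970, 1.0000
Σ (Xₖ−Xₖ₋₁)(Yₖ+Yₖ₋₁) = (1/5)(0.0430+0.0000) + (1/5)(0.2470+0.0430) + (1/5)(0.4660+0.2470) + (1/5)(0.6970+0.4660) + (1/5)(1.0000+0.6970)
  = 0.0086 + 0.0580 + 0.1426 + 0.2326 + 0.3394 = 0.7812
G = 1 − 0.7812 = 0.2188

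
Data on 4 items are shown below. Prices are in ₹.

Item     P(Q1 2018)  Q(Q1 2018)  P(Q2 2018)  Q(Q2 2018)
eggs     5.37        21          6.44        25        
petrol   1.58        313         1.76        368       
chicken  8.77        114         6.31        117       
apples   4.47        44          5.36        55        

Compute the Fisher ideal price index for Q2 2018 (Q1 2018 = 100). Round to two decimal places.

91.82

Laspeyres component (base-period weights):
ΣP(Q2 2018)Q(Q1 2018) = 6.44×21 + 1.76×313 + 6.31×114 + 5.36×44 = 135.24 + 550.88 + 719.34 + 235.84 = 1641.3
ΣP(Q1 2018)Q(Q1 2018) = 5.37×21 + 1.58×313 + 8.77×114 + 4.47×44 = 112.77 + 494.54 + 999.78 + 196.68 = 1803.77
L = 1641.3 / 1803.77 × 100 = 90.9928
Paasche component (current-period weights):
ΣP(Q2 2018)Q(Q2 2018) = 6.44×25 + 1.76×368 + 6.31×117 + 5.36×55 = 161 + 647.68 + 738.27 + 294.8 = 1841.75
ΣP(Q1 2018)Q(Q2 2018) = 5.37×25 + 1.58×368 + 8.77×117 + 4.47×55 = 134.25 + 581.44 + 1026.09 + 245.85 = 1987.63
P = 1841.75 / 1987.63 × 100 = 92.6606
Fisher = √(L × P) = √(90.9928 × 92.6606) = 91.8229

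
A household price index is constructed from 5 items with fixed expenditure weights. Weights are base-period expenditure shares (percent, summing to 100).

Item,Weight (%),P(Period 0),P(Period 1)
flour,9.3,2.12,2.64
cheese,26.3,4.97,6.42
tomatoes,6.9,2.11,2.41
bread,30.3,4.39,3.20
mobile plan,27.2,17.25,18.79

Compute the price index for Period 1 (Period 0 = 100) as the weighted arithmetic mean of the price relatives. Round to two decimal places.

105.15

flour: 9.3 × (2.64/2.12) = 9.3 × 1.245283 = 11.5811
cheese: 26.3 × (6.42/4.97) = 26.3 × 1.291751 = 33.9730
tomatoes: 6.9 × (2.41/2.11) = 6.9 × 1.142180 = 7.8810
bread: 30.3 × (3.20/4.39) = 30.3 × 0.728929 = 22.0866
mobile plan: 27.2 × (18.79/17.25) = 27.2 × 1.089275 = 29.6283
Index = Σ wᵢ·(p₁ᵢ/p₀ᵢ) = 11.5811 + 33.9730 + 7.8810 + 22.0866 + 29.6283 = 105.1501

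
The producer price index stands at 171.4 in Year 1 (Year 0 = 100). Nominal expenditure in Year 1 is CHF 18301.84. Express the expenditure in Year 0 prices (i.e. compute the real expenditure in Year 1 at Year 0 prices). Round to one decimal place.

Real = Nominal ÷ (Index/100) = 18301.84 ÷ (171.4/100)
     = 18301.84 ÷ 1.714 = 10677.8530

10677.9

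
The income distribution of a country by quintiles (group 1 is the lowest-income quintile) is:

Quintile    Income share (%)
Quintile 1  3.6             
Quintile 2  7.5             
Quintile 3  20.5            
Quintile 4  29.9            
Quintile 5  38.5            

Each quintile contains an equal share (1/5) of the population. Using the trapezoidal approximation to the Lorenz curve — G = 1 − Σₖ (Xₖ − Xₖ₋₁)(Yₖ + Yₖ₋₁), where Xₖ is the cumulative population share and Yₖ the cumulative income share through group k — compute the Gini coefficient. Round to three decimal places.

Cumulative income shares Yₖ: 0.0360, 0.1110, 0.3160, 0.6150, 1.0000
Σ (Xₖ−Xₖ₋₁)(Yₖ+Yₖ₋₁) = (1/5)(0.0360+0.0000) + (1/5)(0.1110+0.0360) + (1/5)(0.3160+0.1110) + (1/5)(0.6150+0.3160) + (1/5)(1.0000+0.6150)
  = 0.0072 + 0.0294 + 0.0854 + 0.1862 + 0.3230 = 0.6312
G = 1 − 0.6312 = 0.3688

0.369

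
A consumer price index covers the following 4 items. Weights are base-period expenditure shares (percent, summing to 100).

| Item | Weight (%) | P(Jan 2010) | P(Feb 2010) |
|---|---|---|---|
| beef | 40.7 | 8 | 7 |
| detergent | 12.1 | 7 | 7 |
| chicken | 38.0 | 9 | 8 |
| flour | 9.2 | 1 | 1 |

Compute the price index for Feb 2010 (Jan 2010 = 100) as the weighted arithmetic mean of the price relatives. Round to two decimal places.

beef: 40.7 × (7/8) = 40.7 × 0.875000 = 35.6125
detergent: 12.1 × (7/7) = 12.1 × 1.000000 = 12.1000
chicken: 38.0 × (8/9) = 38.0 × 0.888889 = 33.7778
flour: 9.2 × (1/1) = 9.2 × 1.000000 = 9.2000
Index = Σ wᵢ·(p₁ᵢ/p₀ᵢ) = 35.6125 + 12.1000 + 33.7778 + 9.2000 = 90.6903

90.69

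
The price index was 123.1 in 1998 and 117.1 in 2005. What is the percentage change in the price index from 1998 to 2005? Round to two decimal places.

-4.87%

Change = (117.1 − 123.1) / 123.1 × 100
       = -6.0 / 123.1 × 100 = -4.8741%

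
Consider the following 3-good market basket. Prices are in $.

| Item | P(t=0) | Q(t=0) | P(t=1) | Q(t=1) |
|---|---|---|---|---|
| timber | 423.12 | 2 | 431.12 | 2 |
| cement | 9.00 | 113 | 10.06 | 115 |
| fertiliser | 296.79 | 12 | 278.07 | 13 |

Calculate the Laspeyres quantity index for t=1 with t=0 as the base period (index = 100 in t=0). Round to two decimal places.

Laspeyres quantity index uses base-period prices as weights.
ΣP(t=0)·Q(t=1) = 423.12×2 + 9.00×115 + 296.79×13 = 846.24 + 1035 + 3858.27 = 5739.51
ΣP(t=0)·Q(t=0) = 423.12×2 + 9.00×113 + 296.79×12 = 846.24 + 1017 + 3561.48 = 5424.72
Index = 5739.51 / 5424.72 × 100 = 105.8029

105.80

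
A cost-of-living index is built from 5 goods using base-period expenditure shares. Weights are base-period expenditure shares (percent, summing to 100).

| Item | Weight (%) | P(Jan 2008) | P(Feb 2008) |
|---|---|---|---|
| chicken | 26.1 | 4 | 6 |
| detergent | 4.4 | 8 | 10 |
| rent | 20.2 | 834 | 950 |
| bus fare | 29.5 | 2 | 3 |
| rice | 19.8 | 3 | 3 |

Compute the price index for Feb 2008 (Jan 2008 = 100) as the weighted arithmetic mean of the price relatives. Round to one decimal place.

131.7

chicken: 26.1 × (6/4) = 26.1 × 1.500000 = 39.1500
detergent: 4.4 × (10/8) = 4.4 × 1.250000 = 5.5000
rent: 20.2 × (950/834) = 20.2 × 1.139089 = 23.0096
bus fare: 29.5 × (3/2) = 29.5 × 1.500000 = 44.2500
rice: 19.8 × (3/3) = 19.8 × 1.000000 = 19.8000
Index = Σ wᵢ·(p₁ᵢ/p₀ᵢ) = 39.1500 + 5.5000 + 23.0096 + 44.2500 + 19.8000 = 131.7096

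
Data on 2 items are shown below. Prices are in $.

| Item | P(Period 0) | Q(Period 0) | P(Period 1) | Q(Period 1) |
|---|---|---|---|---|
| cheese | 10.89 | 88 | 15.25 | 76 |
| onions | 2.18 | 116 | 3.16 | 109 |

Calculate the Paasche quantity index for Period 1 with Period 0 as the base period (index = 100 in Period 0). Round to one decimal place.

Paasche quantity index uses current-period prices as weights.
ΣP(Period 1)·Q(Period 1) = 15.25×76 + 3.16×109 = 1159 + 344.44 = 1503.44
ΣP(Period 1)·Q(Period 0) = 15.25×88 + 3.16×116 = 1342 + 366.56 = 1708.56
Index = 1503.44 / 1708.56 × 100 = 87.9946

88.0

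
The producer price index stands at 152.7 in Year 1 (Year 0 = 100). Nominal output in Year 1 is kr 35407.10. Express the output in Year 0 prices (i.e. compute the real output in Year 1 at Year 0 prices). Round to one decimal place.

Real = Nominal ÷ (Index/100) = 35407.10 ÷ (152.7/100)
     = 35407.10 ÷ 1.527 = 23187.3608

23187.4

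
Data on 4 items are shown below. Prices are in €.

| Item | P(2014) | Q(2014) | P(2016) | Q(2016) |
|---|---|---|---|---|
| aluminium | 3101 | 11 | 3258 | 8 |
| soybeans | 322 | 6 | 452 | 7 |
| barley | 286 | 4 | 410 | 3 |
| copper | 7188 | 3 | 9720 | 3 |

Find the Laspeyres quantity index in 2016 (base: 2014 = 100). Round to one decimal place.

84.2

Laspeyres quantity index uses base-period prices as weights.
ΣP(2014)·Q(2016) = 3101×8 + 322×7 + 286×3 + 7188×3 = 24808 + 2254 + 858 + 21564 = 49484
ΣP(2014)·Q(2014) = 3101×11 + 322×6 + 286×4 + 7188×3 = 34111 + 1932 + 1144 + 21564 = 58751
Index = 49484 / 58751 × 100 = 84.2267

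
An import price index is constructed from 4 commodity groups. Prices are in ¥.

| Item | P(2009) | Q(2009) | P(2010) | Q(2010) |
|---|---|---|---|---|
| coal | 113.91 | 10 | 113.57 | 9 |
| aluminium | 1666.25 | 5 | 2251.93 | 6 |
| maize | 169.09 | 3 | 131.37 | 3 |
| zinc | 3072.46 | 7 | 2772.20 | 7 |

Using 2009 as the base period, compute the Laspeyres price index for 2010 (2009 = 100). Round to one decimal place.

Laspeyres price index uses base-period quantities as weights.
ΣP(2010)·Q(2009) = 113.57×10 + 2251.93×5 + 131.37×3 + 2772.20×7 = 1135.7 + 11259.65 + 394.11 + 19405.4 = 32194.86
ΣP(2009)·Q(2009) = 113.91×10 + 1666.25×5 + 169.09×3 + 3072.46×7 = 1139.1 + 8331.25 + 507.27 + 21507.22 = 31484.84
Index = 32194.86 / 31484.84 × 100 = 102.2551

102.3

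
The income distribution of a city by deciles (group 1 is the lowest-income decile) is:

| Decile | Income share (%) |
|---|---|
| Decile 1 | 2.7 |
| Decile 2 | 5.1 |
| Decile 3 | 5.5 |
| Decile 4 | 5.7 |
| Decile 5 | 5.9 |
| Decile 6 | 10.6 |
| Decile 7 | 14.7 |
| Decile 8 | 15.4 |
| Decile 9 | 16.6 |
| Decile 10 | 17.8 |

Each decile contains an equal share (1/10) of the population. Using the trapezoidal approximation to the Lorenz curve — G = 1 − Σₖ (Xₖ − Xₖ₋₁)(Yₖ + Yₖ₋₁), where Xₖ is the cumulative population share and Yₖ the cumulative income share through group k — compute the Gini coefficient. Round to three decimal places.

0.298

Cumulative income shares Yₖ: 0.0270, 0.0780, 0.1330, 0.1900, 0.2490, 0.3550, 0.5020, 0.6560, 0.8220, 1.0000
Σ (Xₖ−Xₖ₋₁)(Yₖ+Yₖ₋₁) = (1/10)(0.0270+0.0000) + (1/10)(0.0780+0.0270) + (1/10)(0.1330+0.0780) + (1/10)(0.1900+0.1330) + (1/10)(0.2490+0.1900) + (1/10)(0.3550+0.2490) + (1/10)(0.5020+0.3550) + (1/10)(0.6560+0.5020) + (1/10)(0.8220+0.6560) + (1/10)(1.0000+0.8220)
  = 0.0027 + 0.0105 + 0.0211 + 0.0323 + 0.0439 + 0.0604 + 0.0857 + 0.1158 + 0.1478 + 0.1822 = 0.7024
G = 1 − 0.7024 = 0.2976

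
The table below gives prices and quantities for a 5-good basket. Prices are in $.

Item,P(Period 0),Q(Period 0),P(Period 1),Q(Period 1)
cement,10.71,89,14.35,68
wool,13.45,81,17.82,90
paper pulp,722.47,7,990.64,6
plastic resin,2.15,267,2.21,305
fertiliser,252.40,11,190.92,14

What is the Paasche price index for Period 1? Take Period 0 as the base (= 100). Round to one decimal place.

113.5

Paasche price index uses current-period quantities as weights.
ΣP(Period 1)·Q(Period 1) = 14.35×68 + 17.82×90 + 990.64×6 + 2.21×305 + 190.92×14 = 975.8 + 1603.8 + 5943.84 + 674.05 + 2672.88 = 11870.37
ΣP(Period 0)·Q(Period 1) = 10.71×68 + 13.45×90 + 722.47×6 + 2.15×305 + 252.40×14 = 728.28 + 1210.5 + 4334.82 + 655.75 + 3533.6 = 10462.95
Index = 11870.37 / 10462.95 × 100 = 113.4515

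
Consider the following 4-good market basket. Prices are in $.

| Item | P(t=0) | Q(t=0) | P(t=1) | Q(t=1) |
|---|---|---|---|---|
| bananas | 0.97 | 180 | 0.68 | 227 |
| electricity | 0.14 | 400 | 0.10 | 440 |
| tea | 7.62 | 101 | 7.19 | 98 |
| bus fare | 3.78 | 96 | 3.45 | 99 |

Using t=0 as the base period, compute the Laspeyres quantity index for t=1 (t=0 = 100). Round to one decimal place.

Laspeyres quantity index uses base-period prices as weights.
ΣP(t=0)·Q(t=1) = 0.97×227 + 0.14×440 + 7.62×98 + 3.78×99 = 220.19 + 61.6 + 746.76 + 374.22 = 1402.77
ΣP(t=0)·Q(t=0) = 0.97×180 + 0.14×400 + 7.62×101 + 3.78×96 = 174.6 + 56 + 769.62 + 362.88 = 1363.1
Index = 1402.77 / 1363.1 × 100 = 102.9103

102.9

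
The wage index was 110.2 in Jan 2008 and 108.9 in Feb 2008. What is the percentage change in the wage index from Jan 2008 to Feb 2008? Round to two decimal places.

Change = (108.9 − 110.2) / 110.2 × 100
       = -1.3 / 110.2 × 100 = -1.1797%

-1.18%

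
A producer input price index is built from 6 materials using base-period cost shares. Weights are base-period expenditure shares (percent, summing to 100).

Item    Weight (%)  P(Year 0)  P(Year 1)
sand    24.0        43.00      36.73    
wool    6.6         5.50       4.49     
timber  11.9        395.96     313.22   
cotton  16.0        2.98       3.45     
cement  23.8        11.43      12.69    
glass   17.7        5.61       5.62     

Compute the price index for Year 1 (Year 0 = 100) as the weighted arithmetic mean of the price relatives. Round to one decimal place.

98.0

sand: 24.0 × (36.73/43.00) = 24.0 × 0.854186 = 20.5005
wool: 6.6 × (4.49/5.50) = 6.6 × 0.816364 = 5.3880
timber: 11.9 × (313.22/395.96) = 11.9 × 0.791039 = 9.4134
cotton: 16.0 × (3.45/2.98) = 16.0 × 1.157718 = 18.5235
cement: 23.8 × (12.69/11.43) = 23.8 × 1.110236 = 26.4236
glass: 17.7 × (5.62/5.61) = 17.7 × 1.001783 = 17.7316
Index = Σ wᵢ·(p₁ᵢ/p₀ᵢ) = 20.5005 + 5.3880 + 9.4134 + 18.5235 + 26.4236 + 17.7316 = 97.9805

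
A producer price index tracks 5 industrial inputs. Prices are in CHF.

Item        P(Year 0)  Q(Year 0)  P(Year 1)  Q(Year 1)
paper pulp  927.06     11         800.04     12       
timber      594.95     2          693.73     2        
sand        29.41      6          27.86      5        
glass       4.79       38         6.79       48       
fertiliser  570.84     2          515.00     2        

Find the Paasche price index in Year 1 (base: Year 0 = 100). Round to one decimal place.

Paasche price index uses current-period quantities as weights.
ΣP(Year 1)·Q(Year 1) = 800.04×12 + 693.73×2 + 27.86×5 + 6.79×48 + 515.00×2 = 9600.48 + 1387.46 + 139.3 + 325.92 + 1030 = 12483.16
ΣP(Year 0)·Q(Year 1) = 927.06×12 + 594.95×2 + 29.41×5 + 4.79×48 + 570.84×2 = 11124.72 + 1189.9 + 147.05 + 229.92 + 1141.68 = 13833.27
Index = 12483.16 / 13833.27 × 100 = 90.2401

90.2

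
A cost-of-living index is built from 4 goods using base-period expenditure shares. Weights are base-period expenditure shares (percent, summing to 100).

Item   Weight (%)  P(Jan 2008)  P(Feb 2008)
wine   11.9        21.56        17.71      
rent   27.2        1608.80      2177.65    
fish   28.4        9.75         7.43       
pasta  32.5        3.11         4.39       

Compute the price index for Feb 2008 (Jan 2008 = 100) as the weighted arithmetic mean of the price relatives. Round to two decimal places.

114.11

wine: 11.9 × (17.71/21.56) = 11.9 × 0.821429 = 9.7750
rent: 27.2 × (2177.65/1608.80) = 27.2 × 1.353587 = 36.8176
fish: 28.4 × (7.43/9.75) = 28.4 × 0.762051 = 21.6423
pasta: 32.5 × (4.39/3.11) = 32.5 × 1.411576 = 45.8762
Index = Σ wᵢ·(p₁ᵢ/p₀ᵢ) = 9.7750 + 36.8176 + 21.6423 + 45.8762 = 114.1110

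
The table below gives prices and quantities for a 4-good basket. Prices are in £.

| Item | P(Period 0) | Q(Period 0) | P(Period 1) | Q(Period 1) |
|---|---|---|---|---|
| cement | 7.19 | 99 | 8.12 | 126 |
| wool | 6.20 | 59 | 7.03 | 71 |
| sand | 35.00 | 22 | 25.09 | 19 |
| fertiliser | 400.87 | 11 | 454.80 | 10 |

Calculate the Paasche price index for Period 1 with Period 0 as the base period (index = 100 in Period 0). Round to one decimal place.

Paasche price index uses current-period quantities as weights.
ΣP(Period 1)·Q(Period 1) = 8.12×126 + 7.03×71 + 25.09×19 + 454.80×10 = 1023.12 + 499.13 + 476.71 + 4548 = 6546.96
ΣP(Period 0)·Q(Period 1) = 7.19×126 + 6.20×71 + 35.00×19 + 400.87×10 = 905.94 + 440.2 + 665 + 4008.7 = 6019.84
Index = 6546.96 / 6019.84 × 100 = 108.7564

108.8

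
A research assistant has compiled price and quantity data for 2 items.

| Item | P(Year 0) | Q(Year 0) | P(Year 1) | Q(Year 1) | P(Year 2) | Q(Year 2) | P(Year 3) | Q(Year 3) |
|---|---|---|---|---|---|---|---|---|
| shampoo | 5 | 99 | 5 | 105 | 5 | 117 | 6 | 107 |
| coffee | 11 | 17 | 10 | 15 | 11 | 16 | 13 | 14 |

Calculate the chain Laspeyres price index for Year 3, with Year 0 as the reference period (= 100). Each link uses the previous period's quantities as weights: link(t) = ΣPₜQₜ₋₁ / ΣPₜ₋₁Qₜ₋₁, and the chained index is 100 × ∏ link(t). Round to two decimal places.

Link Year 0→Year 1:
ΣP(Year 1)Q(Year 0) = 5×99 + 10×17 = 495 + 170 = 665
ΣP(Year 0)Q(Year 0) = 5×99 + 11×17 = 495 + 187 = 682
link = 665/682 = 0.975073
Link Year 1→Year 2:
ΣP(Year 2)Q(Year 1) = 5×105 + 11×15 = 525 + 165 = 690
ΣP(Year 1)Q(Year 1) = 5×105 + 10×15 = 525 + 150 = 675
link = 690/675 = 1.022222
Link Year 2→Year 3:
ΣP(Year 3)Q(Year 2) = 6×117 + 13×16 = 702 + 208 = 910
ΣP(Year 2)Q(Year 2) = 5×117 + 11×16 = 585 + 176 = 761
link = 910/761 = 1.195795
Chained index = 100 × 0.975073 × 1.022222 × 1.195795 = 119.1899

119.19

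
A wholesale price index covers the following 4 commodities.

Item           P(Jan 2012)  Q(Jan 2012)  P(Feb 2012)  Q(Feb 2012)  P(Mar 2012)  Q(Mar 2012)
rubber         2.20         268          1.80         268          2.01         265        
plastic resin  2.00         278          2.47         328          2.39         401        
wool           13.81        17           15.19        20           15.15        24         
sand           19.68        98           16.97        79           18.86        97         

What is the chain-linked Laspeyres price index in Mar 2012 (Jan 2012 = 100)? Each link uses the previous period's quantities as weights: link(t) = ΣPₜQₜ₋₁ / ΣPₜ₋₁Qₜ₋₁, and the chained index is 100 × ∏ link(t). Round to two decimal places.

Link Jan 2012→Feb 2012:
ΣP(Feb 2012)Q(Jan 2012) = 1.80×268 + 2.47×278 + 15.19×17 + 16.97×98 = 482.4 + 686.66 + 258.23 + 1663.06 = 3090.35
ΣP(Jan 2012)Q(Jan 2012) = 2.20×268 + 2.00×278 + 13.81×17 + 19.68×98 = 589.6 + 556 + 234.77 + 1928.64 = 3309.01
link = 3090.35/3309.01 = 0.933920
Link Feb 2012→Mar 2012:
ΣP(Mar 2012)Q(Feb 2012) = 2.01×268 + 2.39×328 + 15.15×20 + 18.86×79 = 538.68 + 783.92 + 303 + 1489.94 = 3115.54
ΣP(Feb 2012)Q(Feb 2012) = 1.80×268 + 2.47×328 + 15.19×20 + 16.97×79 = 482.4 + 810.16 + 303.8 + 1340.63 = 2936.99
link = 3115.54/2936.99 = 1.060794
Chained index = 100 × 0.933920 × 1.060794 = 99.0696

99.07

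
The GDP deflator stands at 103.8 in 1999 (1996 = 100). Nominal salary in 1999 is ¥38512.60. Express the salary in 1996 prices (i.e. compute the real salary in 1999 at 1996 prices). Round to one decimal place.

Real = Nominal ÷ (Index/100) = 38512.60 ÷ (103.8/100)
     = 38512.60 ÷ 1.038 = 37102.6975

37102.7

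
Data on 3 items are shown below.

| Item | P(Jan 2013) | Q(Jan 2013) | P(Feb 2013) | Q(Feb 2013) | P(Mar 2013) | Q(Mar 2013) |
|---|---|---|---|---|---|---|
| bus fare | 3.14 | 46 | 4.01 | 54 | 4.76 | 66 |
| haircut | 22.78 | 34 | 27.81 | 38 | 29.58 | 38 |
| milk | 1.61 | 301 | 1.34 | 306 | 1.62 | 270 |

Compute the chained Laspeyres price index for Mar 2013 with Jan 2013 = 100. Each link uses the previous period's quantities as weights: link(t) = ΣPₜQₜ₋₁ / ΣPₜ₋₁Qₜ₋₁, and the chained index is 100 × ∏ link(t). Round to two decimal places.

Link Jan 2013→Feb 2013:
ΣP(Feb 2013)Q(Jan 2013) = 4.01×46 + 27.81×34 + 1.34×301 = 184.46 + 945.54 + 403.34 = 1533.34
ΣP(Jan 2013)Q(Jan 2013) = 3.14×46 + 22.78×34 + 1.61×301 = 144.44 + 774.52 + 484.61 = 1403.57
link = 1533.34/1403.57 = 1.092457
Link Feb 2013→Mar 2013:
ΣP(Mar 2013)Q(Feb 2013) = 4.76×54 + 29.58×38 + 1.62×306 = 257.04 + 1124.04 + 495.72 = 1876.8
ΣP(Feb 2013)Q(Feb 2013) = 4.01×54 + 27.81×38 + 1.34×306 = 216.54 + 1056.78 + 410.04 = 1683.36
link = 1876.8/1683.36 = 1.114913
Chained index = 100 × 1.092457 × 1.114913 = 121.7995

121.80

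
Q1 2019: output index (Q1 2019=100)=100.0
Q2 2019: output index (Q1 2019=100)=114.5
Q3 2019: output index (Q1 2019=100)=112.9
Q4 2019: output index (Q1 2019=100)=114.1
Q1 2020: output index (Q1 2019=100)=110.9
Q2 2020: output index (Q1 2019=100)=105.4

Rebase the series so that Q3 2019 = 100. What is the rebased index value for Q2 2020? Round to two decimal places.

Rebased(Q2 2020) = 105.4 / 112.9 × 100 = 93.3570

93.36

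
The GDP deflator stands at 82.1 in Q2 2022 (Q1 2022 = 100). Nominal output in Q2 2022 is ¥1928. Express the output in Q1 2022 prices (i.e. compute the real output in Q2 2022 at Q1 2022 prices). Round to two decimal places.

2348.36

Real = Nominal ÷ (Index/100) = 1928 ÷ (82.1/100)
     = 1928 ÷ 0.821 = 2348.3557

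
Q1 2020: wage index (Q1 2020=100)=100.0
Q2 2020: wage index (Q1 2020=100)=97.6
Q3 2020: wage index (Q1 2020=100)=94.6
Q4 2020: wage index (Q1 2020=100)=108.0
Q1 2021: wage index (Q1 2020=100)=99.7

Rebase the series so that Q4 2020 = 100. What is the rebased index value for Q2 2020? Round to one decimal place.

90.4

Rebased(Q2 2020) = 97.6 / 108.0 × 100 = 90.3704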